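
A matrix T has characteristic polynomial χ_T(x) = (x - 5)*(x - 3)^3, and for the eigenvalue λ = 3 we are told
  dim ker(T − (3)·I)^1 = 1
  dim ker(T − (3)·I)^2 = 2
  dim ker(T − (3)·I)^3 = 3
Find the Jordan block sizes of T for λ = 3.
Block sizes for λ = 3: [3]

From the dimensions of kernels of powers, the number of Jordan blocks of size at least j is d_j − d_{j−1} where d_j = dim ker(N^j) (with d_0 = 0). Computing the differences gives [1, 1, 1].
The number of blocks of size exactly k is (#blocks of size ≥ k) − (#blocks of size ≥ k + 1), so the partition is: 1 block(s) of size 3.
In nonincreasing order the block sizes are [3].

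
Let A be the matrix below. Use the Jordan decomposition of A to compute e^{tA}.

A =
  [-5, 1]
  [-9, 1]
e^{tA} =
  [-3*t*exp(-2*t) + exp(-2*t), t*exp(-2*t)]
  [-9*t*exp(-2*t), 3*t*exp(-2*t) + exp(-2*t)]

Strategy: write A = P · J · P⁻¹ where J is a Jordan canonical form, so e^{tA} = P · e^{tJ} · P⁻¹, and e^{tJ} can be computed block-by-block.

A has Jordan form
J =
  [-2,  1]
  [ 0, -2]
(up to reordering of blocks).

Per-block formulas:
  For a 2×2 Jordan block J_2(-2): exp(t · J_2(-2)) = e^(-2t)·(I + t·N), where N is the 2×2 nilpotent shift.

After assembling e^{tJ} and conjugating by P, we get:

e^{tA} =
  [-3*t*exp(-2*t) + exp(-2*t), t*exp(-2*t)]
  [-9*t*exp(-2*t), 3*t*exp(-2*t) + exp(-2*t)]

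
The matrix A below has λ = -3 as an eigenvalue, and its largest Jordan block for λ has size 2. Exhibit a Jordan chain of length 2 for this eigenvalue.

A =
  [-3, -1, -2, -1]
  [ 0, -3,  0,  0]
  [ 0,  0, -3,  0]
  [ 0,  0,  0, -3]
A Jordan chain for λ = -3 of length 2:
v_1 = (-1, 0, 0, 0)ᵀ
v_2 = (0, 1, 0, 0)ᵀ

Let N = A − (-3)·I. We want v_2 with N^2 v_2 = 0 but N^1 v_2 ≠ 0; then v_{j-1} := N · v_j for j = 2, …, 2.

Pick v_2 = (0, 1, 0, 0)ᵀ.
Then v_1 = N · v_2 = (-1, 0, 0, 0)ᵀ.

Sanity check: (A − (-3)·I) v_1 = (0, 0, 0, 0)ᵀ = 0. ✓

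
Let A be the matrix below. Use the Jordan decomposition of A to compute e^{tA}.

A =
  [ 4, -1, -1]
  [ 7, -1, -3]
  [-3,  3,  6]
e^{tA} =
  [-3*t^2*exp(3*t)/2 + t*exp(3*t) + exp(3*t), -t*exp(3*t), -t^2*exp(3*t)/2 - t*exp(3*t)]
  [-6*t^2*exp(3*t) + 7*t*exp(3*t), -4*t*exp(3*t) + exp(3*t), -2*t^2*exp(3*t) - 3*t*exp(3*t)]
  [9*t^2*exp(3*t)/2 - 3*t*exp(3*t), 3*t*exp(3*t), 3*t^2*exp(3*t)/2 + 3*t*exp(3*t) + exp(3*t)]

Strategy: write A = P · J · P⁻¹ where J is a Jordan canonical form, so e^{tA} = P · e^{tJ} · P⁻¹, and e^{tJ} can be computed block-by-block.

A has Jordan form
J =
  [3, 1, 0]
  [0, 3, 1]
  [0, 0, 3]
(up to reordering of blocks).

Per-block formulas:
  For a 3×3 Jordan block J_3(3): exp(t · J_3(3)) = e^(3t)·(I + t·N + (t^2/2)·N^2), where N is the 3×3 nilpotent shift.

After assembling e^{tJ} and conjugating by P, we get:

e^{tA} =
  [-3*t^2*exp(3*t)/2 + t*exp(3*t) + exp(3*t), -t*exp(3*t), -t^2*exp(3*t)/2 - t*exp(3*t)]
  [-6*t^2*exp(3*t) + 7*t*exp(3*t), -4*t*exp(3*t) + exp(3*t), -2*t^2*exp(3*t) - 3*t*exp(3*t)]
  [9*t^2*exp(3*t)/2 - 3*t*exp(3*t), 3*t*exp(3*t), 3*t^2*exp(3*t)/2 + 3*t*exp(3*t) + exp(3*t)]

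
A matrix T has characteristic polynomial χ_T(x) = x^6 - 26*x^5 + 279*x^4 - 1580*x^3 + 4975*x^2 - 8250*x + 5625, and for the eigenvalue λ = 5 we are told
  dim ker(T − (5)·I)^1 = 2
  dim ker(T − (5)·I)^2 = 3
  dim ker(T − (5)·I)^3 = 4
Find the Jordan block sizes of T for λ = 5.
Block sizes for λ = 5: [3, 1]

From the dimensions of kernels of powers, the number of Jordan blocks of size at least j is d_j − d_{j−1} where d_j = dim ker(N^j) (with d_0 = 0). Computing the differences gives [2, 1, 1].
The number of blocks of size exactly k is (#blocks of size ≥ k) − (#blocks of size ≥ k + 1), so the partition is: 1 block(s) of size 1, 1 block(s) of size 3.
In nonincreasing order the block sizes are [3, 1].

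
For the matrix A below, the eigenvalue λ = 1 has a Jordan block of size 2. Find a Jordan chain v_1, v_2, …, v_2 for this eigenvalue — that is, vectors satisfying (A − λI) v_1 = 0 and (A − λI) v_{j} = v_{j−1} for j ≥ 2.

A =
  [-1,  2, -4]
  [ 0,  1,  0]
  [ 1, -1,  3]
A Jordan chain for λ = 1 of length 2:
v_1 = (-2, 0, 1)ᵀ
v_2 = (1, 0, 0)ᵀ

Let N = A − (1)·I. We want v_2 with N^2 v_2 = 0 but N^1 v_2 ≠ 0; then v_{j-1} := N · v_j for j = 2, …, 2.

Pick v_2 = (1, 0, 0)ᵀ.
Then v_1 = N · v_2 = (-2, 0, 1)ᵀ.

Sanity check: (A − (1)·I) v_1 = (0, 0, 0)ᵀ = 0. ✓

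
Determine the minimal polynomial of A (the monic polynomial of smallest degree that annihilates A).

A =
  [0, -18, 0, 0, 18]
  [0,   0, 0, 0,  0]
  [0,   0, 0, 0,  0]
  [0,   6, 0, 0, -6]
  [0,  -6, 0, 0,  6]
x^2 - 6*x

The characteristic polynomial is χ_A(x) = x^4*(x - 6), so the eigenvalues are known. The minimal polynomial is
  m_A(x) = Π_λ (x − λ)^{k_λ}
where k_λ is the size of the *largest* Jordan block for λ (equivalently, the smallest k with (A − λI)^k v = 0 for every generalised eigenvector v of λ).

  λ = 0: largest Jordan block has size 1, contributing (x − 0)
  λ = 6: largest Jordan block has size 1, contributing (x − 6)

So m_A(x) = x*(x - 6) = x^2 - 6*x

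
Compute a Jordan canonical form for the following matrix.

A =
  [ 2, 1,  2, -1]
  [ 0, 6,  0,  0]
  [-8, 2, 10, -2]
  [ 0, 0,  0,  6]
J_2(6) ⊕ J_1(6) ⊕ J_1(6)

The characteristic polynomial is
  det(x·I − A) = x^4 - 24*x^3 + 216*x^2 - 864*x + 1296 = (x - 6)^4

Eigenvalues and multiplicities (the geometric multiplicity of λ is n − rank(A − λI), which equals the number of Jordan blocks for λ):
  λ = 6: algebraic multiplicity = 4, geometric multiplicity = 3

Determining the block sizes for each eigenvalue:
  λ = 6: 3 blocks summing to 4 forces exactly one block of size 2 and the rest size 1 → block sizes [2, 1, 1]

Assembling the blocks gives a Jordan form
J =
  [6, 1, 0, 0]
  [0, 6, 0, 0]
  [0, 0, 6, 0]
  [0, 0, 0, 6]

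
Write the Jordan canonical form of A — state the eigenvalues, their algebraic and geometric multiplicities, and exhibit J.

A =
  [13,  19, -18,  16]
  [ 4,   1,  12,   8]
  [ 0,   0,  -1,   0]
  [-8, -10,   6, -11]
J_2(-1) ⊕ J_1(-1) ⊕ J_1(5)

The characteristic polynomial is
  det(x·I − A) = x^4 - 2*x^3 - 12*x^2 - 14*x - 5 = (x - 5)*(x + 1)^3

Eigenvalues and multiplicities (the geometric multiplicity of λ is n − rank(A − λI), which equals the number of Jordan blocks for λ):
  λ = -1: algebraic multiplicity = 3, geometric multiplicity = 2
  λ = 5: algebraic multiplicity = 1, geometric multiplicity = 1

Determining the block sizes for each eigenvalue:
  λ = -1: 2 blocks summing to 3 forces exactly one block of size 2 and the rest size 1 → block sizes [2, 1]
  λ = 5: one block (gm = 1), so the single block has size am = 1 → block sizes [1]

Assembling the blocks gives a Jordan form
J =
  [-1,  1,  0, 0]
  [ 0, -1,  0, 0]
  [ 0,  0, -1, 0]
  [ 0,  0,  0, 5]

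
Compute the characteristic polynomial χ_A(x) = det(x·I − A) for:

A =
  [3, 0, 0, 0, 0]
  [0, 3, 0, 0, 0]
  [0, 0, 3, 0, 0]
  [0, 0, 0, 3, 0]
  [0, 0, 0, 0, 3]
x^5 - 15*x^4 + 90*x^3 - 270*x^2 + 405*x - 243

Expanding det(x·I − A) (e.g. by cofactor expansion or by noting that A is similar to its Jordan form J, which has the same characteristic polynomial as A) gives
  χ_A(x) = x^5 - 15*x^4 + 90*x^3 - 270*x^2 + 405*x - 243
which factors as (x - 3)^5. The eigenvalues (with algebraic multiplicities) are λ = 3 with multiplicity 5.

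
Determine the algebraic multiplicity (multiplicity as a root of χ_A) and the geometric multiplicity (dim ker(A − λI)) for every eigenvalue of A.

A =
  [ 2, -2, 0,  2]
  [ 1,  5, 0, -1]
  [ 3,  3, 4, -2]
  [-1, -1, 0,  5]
λ = 4: alg = 4, geom = 2

Step 1 — factor the characteristic polynomial to read off the algebraic multiplicities:
  χ_A(x) = (x - 4)^4

Step 2 — compute geometric multiplicities via the rank-nullity identity g(λ) = n − rank(A − λI):
  rank(A − (4)·I) = 2, so dim ker(A − (4)·I) = n − 2 = 2

Summary:
  λ = 4: algebraic multiplicity = 4, geometric multiplicity = 2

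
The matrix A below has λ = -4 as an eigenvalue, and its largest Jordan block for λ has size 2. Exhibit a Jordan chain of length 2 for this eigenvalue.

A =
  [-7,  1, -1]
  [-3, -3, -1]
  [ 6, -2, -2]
A Jordan chain for λ = -4 of length 2:
v_1 = (-3, -3, 6)ᵀ
v_2 = (1, 0, 0)ᵀ

Let N = A − (-4)·I. We want v_2 with N^2 v_2 = 0 but N^1 v_2 ≠ 0; then v_{j-1} := N · v_j for j = 2, …, 2.

Pick v_2 = (1, 0, 0)ᵀ.
Then v_1 = N · v_2 = (-3, -3, 6)ᵀ.

Sanity check: (A − (-4)·I) v_1 = (0, 0, 0)ᵀ = 0. ✓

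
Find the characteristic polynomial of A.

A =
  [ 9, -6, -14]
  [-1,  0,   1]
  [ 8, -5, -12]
x^3 + 3*x^2 + 3*x + 1

Expanding det(x·I − A) (e.g. by cofactor expansion or by noting that A is similar to its Jordan form J, which has the same characteristic polynomial as A) gives
  χ_A(x) = x^3 + 3*x^2 + 3*x + 1
which factors as (x + 1)^3. The eigenvalues (with algebraic multiplicities) are λ = -1 with multiplicity 3.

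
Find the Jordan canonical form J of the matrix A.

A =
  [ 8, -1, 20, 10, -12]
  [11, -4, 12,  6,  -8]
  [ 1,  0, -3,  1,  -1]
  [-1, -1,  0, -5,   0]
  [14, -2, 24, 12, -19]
J_2(-5) ⊕ J_2(-5) ⊕ J_1(-3)

The characteristic polynomial is
  det(x·I − A) = x^5 + 23*x^4 + 210*x^3 + 950*x^2 + 2125*x + 1875 = (x + 3)*(x + 5)^4

Eigenvalues and multiplicities (the geometric multiplicity of λ is n − rank(A − λI), which equals the number of Jordan blocks for λ):
  λ = -5: algebraic multiplicity = 4, geometric multiplicity = 2
  λ = -3: algebraic multiplicity = 1, geometric multiplicity = 1

Determining the block sizes for each eigenvalue:
  λ = -5: with am = 4 and gm = 2, the partition is not yet determined (e.g. several partitions of 4 into 2 parts exist). Let N = A − (-5)·I. Computing rank(N^1) = 3, rank(N^2) = 1; the number of blocks of size ≥ j is rank(N^{j−1}) − rank(N^j), giving [2, 2]. So we have 2 block(s) of size 2 → block sizes [2, 2]
  λ = -3: one block (gm = 1), so the single block has size am = 1 → block sizes [1]

Assembling the blocks gives a Jordan form
J =
  [-5,  1,  0,  0,  0]
  [ 0, -5,  0,  0,  0]
  [ 0,  0, -5,  1,  0]
  [ 0,  0,  0, -5,  0]
  [ 0,  0,  0,  0, -3]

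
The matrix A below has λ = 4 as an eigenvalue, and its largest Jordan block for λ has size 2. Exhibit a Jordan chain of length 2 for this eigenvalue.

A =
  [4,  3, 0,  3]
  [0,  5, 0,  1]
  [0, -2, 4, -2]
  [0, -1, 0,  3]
A Jordan chain for λ = 4 of length 2:
v_1 = (3, 1, -2, -1)ᵀ
v_2 = (0, 1, 0, 0)ᵀ

Let N = A − (4)·I. We want v_2 with N^2 v_2 = 0 but N^1 v_2 ≠ 0; then v_{j-1} := N · v_j for j = 2, …, 2.

Pick v_2 = (0, 1, 0, 0)ᵀ.
Then v_1 = N · v_2 = (3, 1, -2, -1)ᵀ.

Sanity check: (A − (4)·I) v_1 = (0, 0, 0, 0)ᵀ = 0. ✓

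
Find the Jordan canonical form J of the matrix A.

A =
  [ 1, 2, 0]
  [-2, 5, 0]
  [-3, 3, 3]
J_2(3) ⊕ J_1(3)

The characteristic polynomial is
  det(x·I − A) = x^3 - 9*x^2 + 27*x - 27 = (x - 3)^3

Eigenvalues and multiplicities (the geometric multiplicity of λ is n − rank(A − λI), which equals the number of Jordan blocks for λ):
  λ = 3: algebraic multiplicity = 3, geometric multiplicity = 2

Determining the block sizes for each eigenvalue:
  λ = 3: 2 blocks summing to 3 forces exactly one block of size 2 and the rest size 1 → block sizes [2, 1]

Assembling the blocks gives a Jordan form
J =
  [3, 1, 0]
  [0, 3, 0]
  [0, 0, 3]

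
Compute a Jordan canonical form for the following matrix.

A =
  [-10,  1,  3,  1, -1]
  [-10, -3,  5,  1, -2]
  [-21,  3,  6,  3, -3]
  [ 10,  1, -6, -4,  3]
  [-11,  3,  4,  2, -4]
J_3(-3) ⊕ J_2(-3)

The characteristic polynomial is
  det(x·I − A) = x^5 + 15*x^4 + 90*x^3 + 270*x^2 + 405*x + 243 = (x + 3)^5

Eigenvalues and multiplicities (the geometric multiplicity of λ is n − rank(A − λI), which equals the number of Jordan blocks for λ):
  λ = -3: algebraic multiplicity = 5, geometric multiplicity = 2

Determining the block sizes for each eigenvalue:
  λ = -3: with am = 5 and gm = 2, the partition is not yet determined (e.g. several partitions of 5 into 2 parts exist). Let N = A − (-3)·I. Computing rank(N^1) = 3, rank(N^2) = 1, rank(N^3) = 0; the number of blocks of size ≥ j is rank(N^{j−1}) − rank(N^j), giving [2, 2, 1]. So we have 1 block(s) of size 3, 1 block(s) of size 2 → block sizes [3, 2]

Assembling the blocks gives a Jordan form
J =
  [-3,  1,  0,  0,  0]
  [ 0, -3,  1,  0,  0]
  [ 0,  0, -3,  0,  0]
  [ 0,  0,  0, -3,  1]
  [ 0,  0,  0,  0, -3]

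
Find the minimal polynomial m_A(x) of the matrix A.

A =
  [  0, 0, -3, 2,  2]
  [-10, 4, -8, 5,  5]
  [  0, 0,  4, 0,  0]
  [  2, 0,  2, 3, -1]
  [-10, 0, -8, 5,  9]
x^2 - 8*x + 16

The characteristic polynomial is χ_A(x) = (x - 4)^5, so the eigenvalues are known. The minimal polynomial is
  m_A(x) = Π_λ (x − λ)^{k_λ}
where k_λ is the size of the *largest* Jordan block for λ (equivalently, the smallest k with (A − λI)^k v = 0 for every generalised eigenvector v of λ).

  λ = 4: largest Jordan block has size 2, contributing (x − 4)^2

So m_A(x) = (x - 4)^2 = x^2 - 8*x + 16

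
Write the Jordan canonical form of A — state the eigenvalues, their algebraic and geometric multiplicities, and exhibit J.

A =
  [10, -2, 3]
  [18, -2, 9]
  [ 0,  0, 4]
J_2(4) ⊕ J_1(4)

The characteristic polynomial is
  det(x·I − A) = x^3 - 12*x^2 + 48*x - 64 = (x - 4)^3

Eigenvalues and multiplicities (the geometric multiplicity of λ is n − rank(A − λI), which equals the number of Jordan blocks for λ):
  λ = 4: algebraic multiplicity = 3, geometric multiplicity = 2

Determining the block sizes for each eigenvalue:
  λ = 4: 2 blocks summing to 3 forces exactly one block of size 2 and the rest size 1 → block sizes [2, 1]

Assembling the blocks gives a Jordan form
J =
  [4, 1, 0]
  [0, 4, 0]
  [0, 0, 4]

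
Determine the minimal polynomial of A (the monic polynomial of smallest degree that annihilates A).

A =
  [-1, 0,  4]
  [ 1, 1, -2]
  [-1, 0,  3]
x^2 - 2*x + 1

The characteristic polynomial is χ_A(x) = (x - 1)^3, so the eigenvalues are known. The minimal polynomial is
  m_A(x) = Π_λ (x − λ)^{k_λ}
where k_λ is the size of the *largest* Jordan block for λ (equivalently, the smallest k with (A − λI)^k v = 0 for every generalised eigenvector v of λ).

  λ = 1: largest Jordan block has size 2, contributing (x − 1)^2

So m_A(x) = (x - 1)^2 = x^2 - 2*x + 1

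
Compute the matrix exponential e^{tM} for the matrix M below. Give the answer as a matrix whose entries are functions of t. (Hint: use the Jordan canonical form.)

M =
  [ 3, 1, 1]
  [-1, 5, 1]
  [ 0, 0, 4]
e^{tM} =
  [-t*exp(4*t) + exp(4*t), t*exp(4*t), t*exp(4*t)]
  [-t*exp(4*t), t*exp(4*t) + exp(4*t), t*exp(4*t)]
  [0, 0, exp(4*t)]

Strategy: write M = P · J · P⁻¹ where J is a Jordan canonical form, so e^{tM} = P · e^{tJ} · P⁻¹, and e^{tJ} can be computed block-by-block.

M has Jordan form
J =
  [4, 1, 0]
  [0, 4, 0]
  [0, 0, 4]
(up to reordering of blocks).

Per-block formulas:
  For a 1×1 block at λ = 4: exp(t · [4]) = [e^(4t)].
  For a 2×2 Jordan block J_2(4): exp(t · J_2(4)) = e^(4t)·(I + t·N), where N is the 2×2 nilpotent shift.

After assembling e^{tJ} and conjugating by P, we get:

e^{tM} =
  [-t*exp(4*t) + exp(4*t), t*exp(4*t), t*exp(4*t)]
  [-t*exp(4*t), t*exp(4*t) + exp(4*t), t*exp(4*t)]
  [0, 0, exp(4*t)]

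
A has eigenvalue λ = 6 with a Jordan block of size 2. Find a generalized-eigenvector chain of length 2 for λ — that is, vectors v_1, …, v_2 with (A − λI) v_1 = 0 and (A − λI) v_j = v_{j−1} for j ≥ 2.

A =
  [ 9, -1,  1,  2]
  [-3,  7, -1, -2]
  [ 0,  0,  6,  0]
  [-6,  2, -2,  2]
A Jordan chain for λ = 6 of length 2:
v_1 = (3, -3, 0, -6)ᵀ
v_2 = (1, 0, 0, 0)ᵀ

Let N = A − (6)·I. We want v_2 with N^2 v_2 = 0 but N^1 v_2 ≠ 0; then v_{j-1} := N · v_j for j = 2, …, 2.

Pick v_2 = (1, 0, 0, 0)ᵀ.
Then v_1 = N · v_2 = (3, -3, 0, -6)ᵀ.

Sanity check: (A − (6)·I) v_1 = (0, 0, 0, 0)ᵀ = 0. ✓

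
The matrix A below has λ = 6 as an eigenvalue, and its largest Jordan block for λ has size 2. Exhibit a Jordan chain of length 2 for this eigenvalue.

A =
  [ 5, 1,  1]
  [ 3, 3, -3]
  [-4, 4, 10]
A Jordan chain for λ = 6 of length 2:
v_1 = (-1, 3, -4)ᵀ
v_2 = (1, 0, 0)ᵀ

Let N = A − (6)·I. We want v_2 with N^2 v_2 = 0 but N^1 v_2 ≠ 0; then v_{j-1} := N · v_j for j = 2, …, 2.

Pick v_2 = (1, 0, 0)ᵀ.
Then v_1 = N · v_2 = (-1, 3, -4)ᵀ.

Sanity check: (A − (6)·I) v_1 = (0, 0, 0)ᵀ = 0. ✓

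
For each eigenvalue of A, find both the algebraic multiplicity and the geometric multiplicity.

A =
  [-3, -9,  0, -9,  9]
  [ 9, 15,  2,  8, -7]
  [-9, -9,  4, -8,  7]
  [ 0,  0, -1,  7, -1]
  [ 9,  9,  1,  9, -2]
λ = -3: alg = 1, geom = 1; λ = 6: alg = 4, geom = 2

Step 1 — factor the characteristic polynomial to read off the algebraic multiplicities:
  χ_A(x) = (x - 6)^4*(x + 3)

Step 2 — compute geometric multiplicities via the rank-nullity identity g(λ) = n − rank(A − λI):
  rank(A − (-3)·I) = 4, so dim ker(A − (-3)·I) = n − 4 = 1
  rank(A − (6)·I) = 3, so dim ker(A − (6)·I) = n − 3 = 2

Summary:
  λ = -3: algebraic multiplicity = 1, geometric multiplicity = 1
  λ = 6: algebraic multiplicity = 4, geometric multiplicity = 2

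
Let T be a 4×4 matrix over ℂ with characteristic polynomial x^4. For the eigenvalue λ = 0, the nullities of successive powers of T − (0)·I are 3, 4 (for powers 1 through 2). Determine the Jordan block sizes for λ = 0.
Block sizes for λ = 0: [2, 1, 1]

From the dimensions of kernels of powers, the number of Jordan blocks of size at least j is d_j − d_{j−1} where d_j = dim ker(N^j) (with d_0 = 0). Computing the differences gives [3, 1].
The number of blocks of size exactly k is (#blocks of size ≥ k) − (#blocks of size ≥ k + 1), so the partition is: 2 block(s) of size 1, 1 block(s) of size 2.
In nonincreasing order the block sizes are [2, 1, 1].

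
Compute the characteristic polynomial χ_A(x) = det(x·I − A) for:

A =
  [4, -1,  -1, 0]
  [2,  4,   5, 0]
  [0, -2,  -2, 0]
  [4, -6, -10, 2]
x^4 - 8*x^3 + 24*x^2 - 32*x + 16

Expanding det(x·I − A) (e.g. by cofactor expansion or by noting that A is similar to its Jordan form J, which has the same characteristic polynomial as A) gives
  χ_A(x) = x^4 - 8*x^3 + 24*x^2 - 32*x + 16
which factors as (x - 2)^4. The eigenvalues (with algebraic multiplicities) are λ = 2 with multiplicity 4.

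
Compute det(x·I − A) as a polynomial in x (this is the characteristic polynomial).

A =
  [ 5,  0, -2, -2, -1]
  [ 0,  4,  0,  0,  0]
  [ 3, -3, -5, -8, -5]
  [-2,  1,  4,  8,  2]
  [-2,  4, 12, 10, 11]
x^5 - 23*x^4 + 211*x^3 - 965*x^2 + 2200*x - 2000

Expanding det(x·I − A) (e.g. by cofactor expansion or by noting that A is similar to its Jordan form J, which has the same characteristic polynomial as A) gives
  χ_A(x) = x^5 - 23*x^4 + 211*x^3 - 965*x^2 + 2200*x - 2000
which factors as (x - 5)^3*(x - 4)^2. The eigenvalues (with algebraic multiplicities) are λ = 4 with multiplicity 2, λ = 5 with multiplicity 3.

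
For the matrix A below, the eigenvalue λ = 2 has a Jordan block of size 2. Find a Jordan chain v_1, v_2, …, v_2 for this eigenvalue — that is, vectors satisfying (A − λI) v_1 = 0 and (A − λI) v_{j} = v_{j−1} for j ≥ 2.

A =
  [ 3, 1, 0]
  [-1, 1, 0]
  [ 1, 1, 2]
A Jordan chain for λ = 2 of length 2:
v_1 = (1, -1, 1)ᵀ
v_2 = (1, 0, 0)ᵀ

Let N = A − (2)·I. We want v_2 with N^2 v_2 = 0 but N^1 v_2 ≠ 0; then v_{j-1} := N · v_j for j = 2, …, 2.

Pick v_2 = (1, 0, 0)ᵀ.
Then v_1 = N · v_2 = (1, -1, 1)ᵀ.

Sanity check: (A − (2)·I) v_1 = (0, 0, 0)ᵀ = 0. ✓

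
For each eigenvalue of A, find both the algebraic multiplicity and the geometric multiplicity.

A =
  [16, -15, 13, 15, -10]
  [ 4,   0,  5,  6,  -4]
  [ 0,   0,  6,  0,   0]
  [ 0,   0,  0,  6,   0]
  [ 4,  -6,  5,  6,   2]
λ = 6: alg = 5, geom = 3

Step 1 — factor the characteristic polynomial to read off the algebraic multiplicities:
  χ_A(x) = (x - 6)^5

Step 2 — compute geometric multiplicities via the rank-nullity identity g(λ) = n − rank(A − λI):
  rank(A − (6)·I) = 2, so dim ker(A − (6)·I) = n − 2 = 3

Summary:
  λ = 6: algebraic multiplicity = 5, geometric multiplicity = 3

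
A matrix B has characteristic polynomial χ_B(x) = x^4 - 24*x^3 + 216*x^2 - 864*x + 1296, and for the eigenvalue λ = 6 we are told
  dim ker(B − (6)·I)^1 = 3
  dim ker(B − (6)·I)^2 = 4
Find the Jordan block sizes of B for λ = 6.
Block sizes for λ = 6: [2, 1, 1]

From the dimensions of kernels of powers, the number of Jordan blocks of size at least j is d_j − d_{j−1} where d_j = dim ker(N^j) (with d_0 = 0). Computing the differences gives [3, 1].
The number of blocks of size exactly k is (#blocks of size ≥ k) − (#blocks of size ≥ k + 1), so the partition is: 2 block(s) of size 1, 1 block(s) of size 2.
In nonincreasing order the block sizes are [2, 1, 1].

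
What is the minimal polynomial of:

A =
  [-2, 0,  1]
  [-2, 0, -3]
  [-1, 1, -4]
x^3 + 6*x^2 + 12*x + 8

The characteristic polynomial is χ_A(x) = (x + 2)^3, so the eigenvalues are known. The minimal polynomial is
  m_A(x) = Π_λ (x − λ)^{k_λ}
where k_λ is the size of the *largest* Jordan block for λ (equivalently, the smallest k with (A − λI)^k v = 0 for every generalised eigenvector v of λ).

  λ = -2: largest Jordan block has size 3, contributing (x + 2)^3

So m_A(x) = (x + 2)^3 = x^3 + 6*x^2 + 12*x + 8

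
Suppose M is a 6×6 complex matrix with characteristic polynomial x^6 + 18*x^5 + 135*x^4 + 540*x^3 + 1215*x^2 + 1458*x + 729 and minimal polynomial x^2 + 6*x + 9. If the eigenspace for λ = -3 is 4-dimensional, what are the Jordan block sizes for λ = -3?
Block sizes for λ = -3: [2, 2, 1, 1]

Step 1 — from the characteristic polynomial, algebraic multiplicity of λ = -3 is 6. From dim ker(M − (-3)·I) = 4, there are exactly 4 Jordan blocks for λ = -3.
Step 2 — from the minimal polynomial, the factor (x + 3)^2 tells us the largest block for λ = -3 has size 2.
Step 3 — with total size 6, 4 blocks, and largest block 2, the block sizes (in nonincreasing order) are [2, 2, 1, 1].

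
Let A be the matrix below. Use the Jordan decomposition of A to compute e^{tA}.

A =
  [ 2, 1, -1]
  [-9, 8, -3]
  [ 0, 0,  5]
e^{tA} =
  [-3*t*exp(5*t) + exp(5*t), t*exp(5*t), -t*exp(5*t)]
  [-9*t*exp(5*t), 3*t*exp(5*t) + exp(5*t), -3*t*exp(5*t)]
  [0, 0, exp(5*t)]

Strategy: write A = P · J · P⁻¹ where J is a Jordan canonical form, so e^{tA} = P · e^{tJ} · P⁻¹, and e^{tJ} can be computed block-by-block.

A has Jordan form
J =
  [5, 1, 0]
  [0, 5, 0]
  [0, 0, 5]
(up to reordering of blocks).

Per-block formulas:
  For a 2×2 Jordan block J_2(5): exp(t · J_2(5)) = e^(5t)·(I + t·N), where N is the 2×2 nilpotent shift.
  For a 1×1 block at λ = 5: exp(t · [5]) = [e^(5t)].

After assembling e^{tJ} and conjugating by P, we get:

e^{tA} =
  [-3*t*exp(5*t) + exp(5*t), t*exp(5*t), -t*exp(5*t)]
  [-9*t*exp(5*t), 3*t*exp(5*t) + exp(5*t), -3*t*exp(5*t)]
  [0, 0, exp(5*t)]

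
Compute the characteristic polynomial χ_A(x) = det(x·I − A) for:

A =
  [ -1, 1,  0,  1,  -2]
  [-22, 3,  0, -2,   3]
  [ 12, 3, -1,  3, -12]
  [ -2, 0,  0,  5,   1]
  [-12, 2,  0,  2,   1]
x^5 - 7*x^4 - 2*x^3 + 46*x^2 + 65*x + 25

Expanding det(x·I − A) (e.g. by cofactor expansion or by noting that A is similar to its Jordan form J, which has the same characteristic polynomial as A) gives
  χ_A(x) = x^5 - 7*x^4 - 2*x^3 + 46*x^2 + 65*x + 25
which factors as (x - 5)^2*(x + 1)^3. The eigenvalues (with algebraic multiplicities) are λ = -1 with multiplicity 3, λ = 5 with multiplicity 2.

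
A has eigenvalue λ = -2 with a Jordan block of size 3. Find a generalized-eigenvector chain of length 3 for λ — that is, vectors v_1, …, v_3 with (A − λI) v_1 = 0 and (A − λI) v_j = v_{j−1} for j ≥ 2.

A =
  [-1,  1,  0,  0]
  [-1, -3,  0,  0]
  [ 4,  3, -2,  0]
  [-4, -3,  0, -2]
A Jordan chain for λ = -2 of length 3:
v_1 = (0, 0, 1, -1)ᵀ
v_2 = (1, -1, 4, -4)ᵀ
v_3 = (1, 0, 0, 0)ᵀ

Let N = A − (-2)·I. We want v_3 with N^3 v_3 = 0 but N^2 v_3 ≠ 0; then v_{j-1} := N · v_j for j = 3, …, 2.

Pick v_3 = (1, 0, 0, 0)ᵀ.
Then v_2 = N · v_3 = (1, -1, 4, -4)ᵀ.
Then v_1 = N · v_2 = (0, 0, 1, -1)ᵀ.

Sanity check: (A − (-2)·I) v_1 = (0, 0, 0, 0)ᵀ = 0. ✓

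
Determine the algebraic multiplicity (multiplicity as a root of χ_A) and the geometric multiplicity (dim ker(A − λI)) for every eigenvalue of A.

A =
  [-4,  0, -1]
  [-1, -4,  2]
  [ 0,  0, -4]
λ = -4: alg = 3, geom = 1

Step 1 — factor the characteristic polynomial to read off the algebraic multiplicities:
  χ_A(x) = (x + 4)^3

Step 2 — compute geometric multiplicities via the rank-nullity identity g(λ) = n − rank(A − λI):
  rank(A − (-4)·I) = 2, so dim ker(A − (-4)·I) = n − 2 = 1

Summary:
  λ = -4: algebraic multiplicity = 3, geometric multiplicity = 1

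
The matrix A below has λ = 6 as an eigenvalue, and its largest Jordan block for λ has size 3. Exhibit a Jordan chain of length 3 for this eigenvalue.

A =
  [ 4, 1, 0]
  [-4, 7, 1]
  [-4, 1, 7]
A Jordan chain for λ = 6 of length 3:
v_1 = (-1, -2, -2)ᵀ
v_2 = (1, 1, 1)ᵀ
v_3 = (0, 1, 0)ᵀ

Let N = A − (6)·I. We want v_3 with N^3 v_3 = 0 but N^2 v_3 ≠ 0; then v_{j-1} := N · v_j for j = 3, …, 2.

Pick v_3 = (0, 1, 0)ᵀ.
Then v_2 = N · v_3 = (1, 1, 1)ᵀ.
Then v_1 = N · v_2 = (-1, -2, -2)ᵀ.

Sanity check: (A − (6)·I) v_1 = (0, 0, 0)ᵀ = 0. ✓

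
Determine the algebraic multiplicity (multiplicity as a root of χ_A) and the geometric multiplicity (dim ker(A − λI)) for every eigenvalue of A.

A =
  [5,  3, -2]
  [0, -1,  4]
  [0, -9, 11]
λ = 5: alg = 3, geom = 2

Step 1 — factor the characteristic polynomial to read off the algebraic multiplicities:
  χ_A(x) = (x - 5)^3

Step 2 — compute geometric multiplicities via the rank-nullity identity g(λ) = n − rank(A − λI):
  rank(A − (5)·I) = 1, so dim ker(A − (5)·I) = n − 1 = 2

Summary:
  λ = 5: algebraic multiplicity = 3, geometric multiplicity = 2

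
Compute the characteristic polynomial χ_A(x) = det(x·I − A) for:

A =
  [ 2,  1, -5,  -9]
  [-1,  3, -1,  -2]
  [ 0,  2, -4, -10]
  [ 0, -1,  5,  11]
x^4 - 12*x^3 + 48*x^2 - 80*x + 48

Expanding det(x·I − A) (e.g. by cofactor expansion or by noting that A is similar to its Jordan form J, which has the same characteristic polynomial as A) gives
  χ_A(x) = x^4 - 12*x^3 + 48*x^2 - 80*x + 48
which factors as (x - 6)*(x - 2)^3. The eigenvalues (with algebraic multiplicities) are λ = 2 with multiplicity 3, λ = 6 with multiplicity 1.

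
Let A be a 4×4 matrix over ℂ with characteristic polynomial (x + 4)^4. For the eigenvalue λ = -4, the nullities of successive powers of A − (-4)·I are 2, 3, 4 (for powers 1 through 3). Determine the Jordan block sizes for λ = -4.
Block sizes for λ = -4: [3, 1]

From the dimensions of kernels of powers, the number of Jordan blocks of size at least j is d_j − d_{j−1} where d_j = dim ker(N^j) (with d_0 = 0). Computing the differences gives [2, 1, 1].
The number of blocks of size exactly k is (#blocks of size ≥ k) − (#blocks of size ≥ k + 1), so the partition is: 1 block(s) of size 1, 1 block(s) of size 3.
In nonincreasing order the block sizes are [3, 1].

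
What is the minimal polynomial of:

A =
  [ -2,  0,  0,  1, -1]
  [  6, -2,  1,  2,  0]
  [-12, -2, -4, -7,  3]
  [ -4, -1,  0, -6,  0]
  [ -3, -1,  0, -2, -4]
x^5 + 18*x^4 + 129*x^3 + 460*x^2 + 816*x + 576

The characteristic polynomial is χ_A(x) = (x + 3)^2*(x + 4)^3, so the eigenvalues are known. The minimal polynomial is
  m_A(x) = Π_λ (x − λ)^{k_λ}
where k_λ is the size of the *largest* Jordan block for λ (equivalently, the smallest k with (A − λI)^k v = 0 for every generalised eigenvector v of λ).

  λ = -4: largest Jordan block has size 3, contributing (x + 4)^3
  λ = -3: largest Jordan block has size 2, contributing (x + 3)^2

So m_A(x) = (x + 3)^2*(x + 4)^3 = x^5 + 18*x^4 + 129*x^3 + 460*x^2 + 816*x + 576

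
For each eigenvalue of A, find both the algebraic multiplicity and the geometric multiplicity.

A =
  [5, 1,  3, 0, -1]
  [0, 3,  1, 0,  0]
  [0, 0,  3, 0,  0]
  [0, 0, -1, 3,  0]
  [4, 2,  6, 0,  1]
λ = 3: alg = 5, geom = 3

Step 1 — factor the characteristic polynomial to read off the algebraic multiplicities:
  χ_A(x) = (x - 3)^5

Step 2 — compute geometric multiplicities via the rank-nullity identity g(λ) = n − rank(A − λI):
  rank(A − (3)·I) = 2, so dim ker(A − (3)·I) = n − 2 = 3

Summary:
  λ = 3: algebraic multiplicity = 5, geometric multiplicity = 3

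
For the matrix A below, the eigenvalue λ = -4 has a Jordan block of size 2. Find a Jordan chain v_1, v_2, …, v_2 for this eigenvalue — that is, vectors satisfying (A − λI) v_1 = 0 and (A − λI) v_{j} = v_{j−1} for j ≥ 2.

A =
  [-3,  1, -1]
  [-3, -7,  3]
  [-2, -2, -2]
A Jordan chain for λ = -4 of length 2:
v_1 = (1, -3, -2)ᵀ
v_2 = (1, 0, 0)ᵀ

Let N = A − (-4)·I. We want v_2 with N^2 v_2 = 0 but N^1 v_2 ≠ 0; then v_{j-1} := N · v_j for j = 2, …, 2.

Pick v_2 = (1, 0, 0)ᵀ.
Then v_1 = N · v_2 = (1, -3, -2)ᵀ.

Sanity check: (A − (-4)·I) v_1 = (0, 0, 0)ᵀ = 0. ✓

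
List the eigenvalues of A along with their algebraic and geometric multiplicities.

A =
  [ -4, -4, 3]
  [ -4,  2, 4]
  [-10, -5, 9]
λ = -1: alg = 1, geom = 1; λ = 4: alg = 2, geom = 1

Step 1 — factor the characteristic polynomial to read off the algebraic multiplicities:
  χ_A(x) = (x - 4)^2*(x + 1)

Step 2 — compute geometric multiplicities via the rank-nullity identity g(λ) = n − rank(A − λI):
  rank(A − (-1)·I) = 2, so dim ker(A − (-1)·I) = n − 2 = 1
  rank(A − (4)·I) = 2, so dim ker(A − (4)·I) = n − 2 = 1

Summary:
  λ = -1: algebraic multiplicity = 1, geometric multiplicity = 1
  λ = 4: algebraic multiplicity = 2, geometric multiplicity = 1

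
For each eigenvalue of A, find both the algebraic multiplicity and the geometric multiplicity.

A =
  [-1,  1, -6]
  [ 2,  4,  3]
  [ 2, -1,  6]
λ = 3: alg = 3, geom = 1

Step 1 — factor the characteristic polynomial to read off the algebraic multiplicities:
  χ_A(x) = (x - 3)^3

Step 2 — compute geometric multiplicities via the rank-nullity identity g(λ) = n − rank(A − λI):
  rank(A − (3)·I) = 2, so dim ker(A − (3)·I) = n − 2 = 1

Summary:
  λ = 3: algebraic multiplicity = 3, geometric multiplicity = 1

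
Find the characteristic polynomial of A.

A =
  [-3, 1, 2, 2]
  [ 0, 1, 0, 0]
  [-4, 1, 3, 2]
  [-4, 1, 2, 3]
x^4 - 4*x^3 + 6*x^2 - 4*x + 1

Expanding det(x·I − A) (e.g. by cofactor expansion or by noting that A is similar to its Jordan form J, which has the same characteristic polynomial as A) gives
  χ_A(x) = x^4 - 4*x^3 + 6*x^2 - 4*x + 1
which factors as (x - 1)^4. The eigenvalues (with algebraic multiplicities) are λ = 1 with multiplicity 4.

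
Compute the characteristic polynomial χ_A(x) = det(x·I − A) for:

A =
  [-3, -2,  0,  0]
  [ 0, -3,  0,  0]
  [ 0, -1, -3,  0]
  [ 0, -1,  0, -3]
x^4 + 12*x^3 + 54*x^2 + 108*x + 81

Expanding det(x·I − A) (e.g. by cofactor expansion or by noting that A is similar to its Jordan form J, which has the same characteristic polynomial as A) gives
  χ_A(x) = x^4 + 12*x^3 + 54*x^2 + 108*x + 81
which factors as (x + 3)^4. The eigenvalues (with algebraic multiplicities) are λ = -3 with multiplicity 4.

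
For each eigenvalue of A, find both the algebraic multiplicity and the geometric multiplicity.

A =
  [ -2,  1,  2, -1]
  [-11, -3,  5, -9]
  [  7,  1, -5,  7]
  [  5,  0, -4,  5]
λ = -2: alg = 3, geom = 1; λ = 1: alg = 1, geom = 1

Step 1 — factor the characteristic polynomial to read off the algebraic multiplicities:
  χ_A(x) = (x - 1)*(x + 2)^3

Step 2 — compute geometric multiplicities via the rank-nullity identity g(λ) = n − rank(A − λI):
  rank(A − (-2)·I) = 3, so dim ker(A − (-2)·I) = n − 3 = 1
  rank(A − (1)·I) = 3, so dim ker(A − (1)·I) = n − 3 = 1

Summary:
  λ = -2: algebraic multiplicity = 3, geometric multiplicity = 1
  λ = 1: algebraic multiplicity = 1, geometric multiplicity = 1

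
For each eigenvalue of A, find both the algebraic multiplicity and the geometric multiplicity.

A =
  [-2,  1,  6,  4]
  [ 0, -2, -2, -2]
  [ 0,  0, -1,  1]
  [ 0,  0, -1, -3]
λ = -2: alg = 4, geom = 2

Step 1 — factor the characteristic polynomial to read off the algebraic multiplicities:
  χ_A(x) = (x + 2)^4

Step 2 — compute geometric multiplicities via the rank-nullity identity g(λ) = n − rank(A − λI):
  rank(A − (-2)·I) = 2, so dim ker(A − (-2)·I) = n − 2 = 2

Summary:
  λ = -2: algebraic multiplicity = 4, geometric multiplicity = 2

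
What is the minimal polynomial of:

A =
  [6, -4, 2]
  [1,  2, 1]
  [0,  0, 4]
x^2 - 8*x + 16

The characteristic polynomial is χ_A(x) = (x - 4)^3, so the eigenvalues are known. The minimal polynomial is
  m_A(x) = Π_λ (x − λ)^{k_λ}
where k_λ is the size of the *largest* Jordan block for λ (equivalently, the smallest k with (A − λI)^k v = 0 for every generalised eigenvector v of λ).

  λ = 4: largest Jordan block has size 2, contributing (x − 4)^2

So m_A(x) = (x - 4)^2 = x^2 - 8*x + 16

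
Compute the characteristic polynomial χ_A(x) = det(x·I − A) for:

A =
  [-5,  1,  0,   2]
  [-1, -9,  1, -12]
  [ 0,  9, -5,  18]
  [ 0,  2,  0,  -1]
x^4 + 20*x^3 + 150*x^2 + 500*x + 625

Expanding det(x·I − A) (e.g. by cofactor expansion or by noting that A is similar to its Jordan form J, which has the same characteristic polynomial as A) gives
  χ_A(x) = x^4 + 20*x^3 + 150*x^2 + 500*x + 625
which factors as (x + 5)^4. The eigenvalues (with algebraic multiplicities) are λ = -5 with multiplicity 4.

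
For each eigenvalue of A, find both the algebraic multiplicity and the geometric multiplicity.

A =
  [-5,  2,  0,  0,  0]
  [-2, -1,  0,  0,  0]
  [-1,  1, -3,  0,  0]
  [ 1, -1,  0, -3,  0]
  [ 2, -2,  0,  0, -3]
λ = -3: alg = 5, geom = 4

Step 1 — factor the characteristic polynomial to read off the algebraic multiplicities:
  χ_A(x) = (x + 3)^5

Step 2 — compute geometric multiplicities via the rank-nullity identity g(λ) = n − rank(A − λI):
  rank(A − (-3)·I) = 1, so dim ker(A − (-3)·I) = n − 1 = 4

Summary:
  λ = -3: algebraic multiplicity = 5, geometric multiplicity = 4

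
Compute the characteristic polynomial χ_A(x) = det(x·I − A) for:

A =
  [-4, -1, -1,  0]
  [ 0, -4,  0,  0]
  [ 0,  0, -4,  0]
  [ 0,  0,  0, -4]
x^4 + 16*x^3 + 96*x^2 + 256*x + 256

Expanding det(x·I − A) (e.g. by cofactor expansion or by noting that A is similar to its Jordan form J, which has the same characteristic polynomial as A) gives
  χ_A(x) = x^4 + 16*x^3 + 96*x^2 + 256*x + 256
which factors as (x + 4)^4. The eigenvalues (with algebraic multiplicities) are λ = -4 with multiplicity 4.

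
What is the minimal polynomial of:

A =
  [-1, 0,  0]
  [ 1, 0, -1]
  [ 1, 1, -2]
x^2 + 2*x + 1

The characteristic polynomial is χ_A(x) = (x + 1)^3, so the eigenvalues are known. The minimal polynomial is
  m_A(x) = Π_λ (x − λ)^{k_λ}
where k_λ is the size of the *largest* Jordan block for λ (equivalently, the smallest k with (A − λI)^k v = 0 for every generalised eigenvector v of λ).

  λ = -1: largest Jordan block has size 2, contributing (x + 1)^2

So m_A(x) = (x + 1)^2 = x^2 + 2*x + 1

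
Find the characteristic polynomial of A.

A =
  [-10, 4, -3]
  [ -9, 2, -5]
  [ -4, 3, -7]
x^3 + 15*x^2 + 75*x + 125

Expanding det(x·I − A) (e.g. by cofactor expansion or by noting that A is similar to its Jordan form J, which has the same characteristic polynomial as A) gives
  χ_A(x) = x^3 + 15*x^2 + 75*x + 125
which factors as (x + 5)^3. The eigenvalues (with algebraic multiplicities) are λ = -5 with multiplicity 3.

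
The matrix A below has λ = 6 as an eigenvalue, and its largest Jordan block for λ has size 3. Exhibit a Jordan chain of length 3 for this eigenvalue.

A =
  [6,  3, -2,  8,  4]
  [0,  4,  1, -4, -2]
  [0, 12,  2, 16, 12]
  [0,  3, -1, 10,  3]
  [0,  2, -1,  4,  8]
A Jordan chain for λ = 6 of length 3:
v_1 = (2, 0, 0, 0, 0)ᵀ
v_2 = (3, -2, 12, 3, 2)ᵀ
v_3 = (0, 1, 0, 0, 0)ᵀ

Let N = A − (6)·I. We want v_3 with N^3 v_3 = 0 but N^2 v_3 ≠ 0; then v_{j-1} := N · v_j for j = 3, …, 2.

Pick v_3 = (0, 1, 0, 0, 0)ᵀ.
Then v_2 = N · v_3 = (3, -2, 12, 3, 2)ᵀ.
Then v_1 = N · v_2 = (2, 0, 0, 0, 0)ᵀ.

Sanity check: (A − (6)·I) v_1 = (0, 0, 0, 0, 0)ᵀ = 0. ✓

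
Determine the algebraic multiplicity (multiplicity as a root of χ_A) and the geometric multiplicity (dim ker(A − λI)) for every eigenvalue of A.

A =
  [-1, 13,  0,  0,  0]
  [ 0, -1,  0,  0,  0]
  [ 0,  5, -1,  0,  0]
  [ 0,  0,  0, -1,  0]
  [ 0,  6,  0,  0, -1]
λ = -1: alg = 5, geom = 4

Step 1 — factor the characteristic polynomial to read off the algebraic multiplicities:
  χ_A(x) = (x + 1)^5

Step 2 — compute geometric multiplicities via the rank-nullity identity g(λ) = n − rank(A − λI):
  rank(A − (-1)·I) = 1, so dim ker(A − (-1)·I) = n − 1 = 4

Summary:
  λ = -1: algebraic multiplicity = 5, geometric multiplicity = 4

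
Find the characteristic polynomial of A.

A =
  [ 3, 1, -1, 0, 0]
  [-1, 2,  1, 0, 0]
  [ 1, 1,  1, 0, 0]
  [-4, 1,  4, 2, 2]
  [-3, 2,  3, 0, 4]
x^5 - 12*x^4 + 56*x^3 - 128*x^2 + 144*x - 64

Expanding det(x·I − A) (e.g. by cofactor expansion or by noting that A is similar to its Jordan form J, which has the same characteristic polynomial as A) gives
  χ_A(x) = x^5 - 12*x^4 + 56*x^3 - 128*x^2 + 144*x - 64
which factors as (x - 4)*(x - 2)^4. The eigenvalues (with algebraic multiplicities) are λ = 2 with multiplicity 4, λ = 4 with multiplicity 1.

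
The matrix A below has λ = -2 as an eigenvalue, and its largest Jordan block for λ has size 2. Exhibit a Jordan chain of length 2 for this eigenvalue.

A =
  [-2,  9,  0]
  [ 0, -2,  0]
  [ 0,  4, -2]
A Jordan chain for λ = -2 of length 2:
v_1 = (9, 0, 4)ᵀ
v_2 = (0, 1, 0)ᵀ

Let N = A − (-2)·I. We want v_2 with N^2 v_2 = 0 but N^1 v_2 ≠ 0; then v_{j-1} := N · v_j for j = 2, …, 2.

Pick v_2 = (0, 1, 0)ᵀ.
Then v_1 = N · v_2 = (9, 0, 4)ᵀ.

Sanity check: (A − (-2)·I) v_1 = (0, 0, 0)ᵀ = 0. ✓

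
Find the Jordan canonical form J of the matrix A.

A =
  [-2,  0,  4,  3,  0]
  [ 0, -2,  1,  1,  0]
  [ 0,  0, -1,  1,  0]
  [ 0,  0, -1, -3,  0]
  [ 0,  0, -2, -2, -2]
J_3(-2) ⊕ J_1(-2) ⊕ J_1(-2)

The characteristic polynomial is
  det(x·I − A) = x^5 + 10*x^4 + 40*x^3 + 80*x^2 + 80*x + 32 = (x + 2)^5

Eigenvalues and multiplicities (the geometric multiplicity of λ is n − rank(A − λI), which equals the number of Jordan blocks for λ):
  λ = -2: algebraic multiplicity = 5, geometric multiplicity = 3

Determining the block sizes for each eigenvalue:
  λ = -2: with am = 5 and gm = 3, the partition is not yet determined (e.g. several partitions of 5 into 3 parts exist). Let N = A − (-2)·I. Computing rank(N^1) = 2, rank(N^2) = 1, rank(N^3) = 0; the number of blocks of size ≥ j is rank(N^{j−1}) − rank(N^j), giving [3, 1, 1]. So we have 1 block(s) of size 3, 2 block(s) of size 1 → block sizes [3, 1, 1]

Assembling the blocks gives a Jordan form
J =
  [-2,  1,  0,  0,  0]
  [ 0, -2,  1,  0,  0]
  [ 0,  0, -2,  0,  0]
  [ 0,  0,  0, -2,  0]
  [ 0,  0,  0,  0, -2]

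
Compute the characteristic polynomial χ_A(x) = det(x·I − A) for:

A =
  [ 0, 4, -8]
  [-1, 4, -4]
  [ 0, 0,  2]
x^3 - 6*x^2 + 12*x - 8

Expanding det(x·I − A) (e.g. by cofactor expansion or by noting that A is similar to its Jordan form J, which has the same characteristic polynomial as A) gives
  χ_A(x) = x^3 - 6*x^2 + 12*x - 8
which factors as (x - 2)^3. The eigenvalues (with algebraic multiplicities) are λ = 2 with multiplicity 3.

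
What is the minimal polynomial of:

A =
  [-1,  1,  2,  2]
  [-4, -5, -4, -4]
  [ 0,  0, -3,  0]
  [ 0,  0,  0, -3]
x^2 + 6*x + 9

The characteristic polynomial is χ_A(x) = (x + 3)^4, so the eigenvalues are known. The minimal polynomial is
  m_A(x) = Π_λ (x − λ)^{k_λ}
where k_λ is the size of the *largest* Jordan block for λ (equivalently, the smallest k with (A − λI)^k v = 0 for every generalised eigenvector v of λ).

  λ = -3: largest Jordan block has size 2, contributing (x + 3)^2

So m_A(x) = (x + 3)^2 = x^2 + 6*x + 9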